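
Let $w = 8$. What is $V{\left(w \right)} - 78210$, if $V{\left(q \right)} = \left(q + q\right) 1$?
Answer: $-78194$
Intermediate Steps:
$V{\left(q \right)} = 2 q$ ($V{\left(q \right)} = 2 q 1 = 2 q$)
$V{\left(w \right)} - 78210 = 2 \cdot 8 - 78210 = 16 - 78210 = -78194$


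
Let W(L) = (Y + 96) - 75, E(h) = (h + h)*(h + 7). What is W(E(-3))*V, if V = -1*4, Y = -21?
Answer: 0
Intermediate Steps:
E(h) = 2*h*(7 + h) (E(h) = (2*h)*(7 + h) = 2*h*(7 + h))
V = -4
W(L) = 0 (W(L) = (-21 + 96) - 75 = 75 - 75 = 0)
W(E(-3))*V = 0*(-4) = 0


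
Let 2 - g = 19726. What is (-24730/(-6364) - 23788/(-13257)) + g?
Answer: -831793142155/42183774 ≈ -19718.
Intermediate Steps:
g = -19724 (g = 2 - 1*19726 = 2 - 19726 = -19724)
(-24730/(-6364) - 23788/(-13257)) + g = (-24730/(-6364) - 23788/(-13257)) - 19724 = (-24730*(-1/6364) - 23788*(-1/13257)) - 19724 = (12365/3182 + 23788/13257) - 19724 = 239616221/42183774 - 19724 = -831793142155/42183774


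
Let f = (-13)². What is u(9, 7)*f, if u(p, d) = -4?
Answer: -676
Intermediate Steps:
f = 169
u(9, 7)*f = -4*169 = -676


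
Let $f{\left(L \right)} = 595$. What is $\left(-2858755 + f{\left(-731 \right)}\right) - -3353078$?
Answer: $494918$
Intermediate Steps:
$\left(-2858755 + f{\left(-731 \right)}\right) - -3353078 = \left(-2858755 + 595\right) - -3353078 = -2858160 + 3353078 = 494918$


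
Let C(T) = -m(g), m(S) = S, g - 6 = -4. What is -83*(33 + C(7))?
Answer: -2573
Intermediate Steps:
g = 2 (g = 6 - 4 = 2)
C(T) = -2 (C(T) = -1*2 = -2)
-83*(33 + C(7)) = -83*(33 - 2) = -83*31 = -2573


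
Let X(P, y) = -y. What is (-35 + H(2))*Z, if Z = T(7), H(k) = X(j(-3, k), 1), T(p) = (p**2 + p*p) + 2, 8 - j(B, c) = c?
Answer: -3600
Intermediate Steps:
j(B, c) = 8 - c
T(p) = 2 + 2*p**2 (T(p) = (p**2 + p**2) + 2 = 2*p**2 + 2 = 2 + 2*p**2)
H(k) = -1 (H(k) = -1*1 = -1)
Z = 100 (Z = 2 + 2*7**2 = 2 + 2*49 = 2 + 98 = 100)
(-35 + H(2))*Z = (-35 - 1)*100 = -36*100 = -3600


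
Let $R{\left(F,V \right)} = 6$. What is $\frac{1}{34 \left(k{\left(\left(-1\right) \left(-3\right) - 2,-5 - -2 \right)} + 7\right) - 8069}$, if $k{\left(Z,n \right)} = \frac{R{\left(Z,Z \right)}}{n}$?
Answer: $- \frac{1}{7899} \approx -0.0001266$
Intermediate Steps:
$k{\left(Z,n \right)} = \frac{6}{n}$
$\frac{1}{34 \left(k{\left(\left(-1\right) \left(-3\right) - 2,-5 - -2 \right)} + 7\right) - 8069} = \frac{1}{34 \left(\frac{6}{-5 - -2} + 7\right) - 8069} = \frac{1}{34 \left(\frac{6}{-5 + 2} + 7\right) - 8069} = \frac{1}{34 \left(\frac{6}{-3} + 7\right) - 8069} = \frac{1}{34 \left(6 \left(- \frac{1}{3}\right) + 7\right) - 8069} = \frac{1}{34 \left(-2 + 7\right) - 8069} = \frac{1}{34 \cdot 5 - 8069} = \frac{1}{170 - 8069} = \frac{1}{-7899} = - \frac{1}{7899}$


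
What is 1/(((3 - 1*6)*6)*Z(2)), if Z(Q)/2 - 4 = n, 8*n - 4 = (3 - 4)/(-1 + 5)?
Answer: -8/1287 ≈ -0.0062160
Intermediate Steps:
n = 15/32 (n = ½ + ((3 - 4)/(-1 + 5))/8 = ½ + (-1/4)/8 = ½ + (-1*¼)/8 = ½ + (⅛)*(-¼) = ½ - 1/32 = 15/32 ≈ 0.46875)
Z(Q) = 143/16 (Z(Q) = 8 + 2*(15/32) = 8 + 15/16 = 143/16)
1/(((3 - 1*6)*6)*Z(2)) = 1/(((3 - 1*6)*6)*(143/16)) = 1/(((3 - 6)*6)*(143/16)) = 1/(-3*6*(143/16)) = 1/(-18*143/16) = 1/(-1287/8) = -8/1287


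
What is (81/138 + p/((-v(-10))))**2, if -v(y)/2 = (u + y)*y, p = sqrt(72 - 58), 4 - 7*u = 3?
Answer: 328393/952200 + 63*sqrt(14)/10580 ≈ 0.36716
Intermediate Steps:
u = 1/7 (u = 4/7 - 1/7*3 = 4/7 - 3/7 = 1/7 ≈ 0.14286)
p = sqrt(14) ≈ 3.7417
v(y) = -2*y*(1/7 + y) (v(y) = -2*(1/7 + y)*y = -2*y*(1/7 + y))
(81/138 + p/((-v(-10))))**2 = (81/138 + sqrt(14)/((-(-2)*(-10)*(1 + 7*(-10))/7)))**2 = (81*(1/138) + sqrt(14)/((-(-2)*(-10)*(1 - 70)/7)))**2 = (27/46 + sqrt(14)/((-(-2)*(-10)*(-69)/7)))**2 = (27/46 + sqrt(14)/((-1*(-1380/7))))**2 = (27/46 + sqrt(14)/(1380/7))**2 = (27/46 + sqrt(14)*(7/1380))**2 = (27/46 + 7*sqrt(14)/1380)**2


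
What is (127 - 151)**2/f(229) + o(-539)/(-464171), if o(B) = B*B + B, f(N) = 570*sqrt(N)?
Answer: -289982/464171 + 96*sqrt(229)/21755 ≈ -0.55795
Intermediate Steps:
o(B) = B + B**2 (o(B) = B**2 + B = B + B**2)
(127 - 151)**2/f(229) + o(-539)/(-464171) = (127 - 151)**2/((570*sqrt(229))) - 539*(1 - 539)/(-464171) = (-24)**2*(sqrt(229)/130530) - 539*(-538)*(-1/464171) = 576*(sqrt(229)/130530) + 289982*(-1/464171) = 96*sqrt(229)/21755 - 289982/464171 = -289982/464171 + 96*sqrt(229)/21755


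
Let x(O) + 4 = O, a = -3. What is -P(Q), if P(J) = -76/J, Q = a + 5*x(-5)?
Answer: -19/12 ≈ -1.5833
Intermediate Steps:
x(O) = -4 + O
Q = -48 (Q = -3 + 5*(-4 - 5) = -3 + 5*(-9) = -3 - 45 = -48)
-P(Q) = -(-76)/(-48) = -(-76)*(-1)/48 = -1*19/12 = -19/12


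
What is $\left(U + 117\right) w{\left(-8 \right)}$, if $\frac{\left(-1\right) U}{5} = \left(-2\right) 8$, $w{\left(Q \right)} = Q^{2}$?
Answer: $12608$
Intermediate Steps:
$U = 80$ ($U = - 5 \left(\left(-2\right) 8\right) = \left(-5\right) \left(-16\right) = 80$)
$\left(U + 117\right) w{\left(-8 \right)} = \left(80 + 117\right) \left(-8\right)^{2} = 197 \cdot 64 = 12608$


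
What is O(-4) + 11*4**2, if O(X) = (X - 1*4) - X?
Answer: 172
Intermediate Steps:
O(X) = -4 (O(X) = (X - 4) - X = (-4 + X) - X = -4)
O(-4) + 11*4**2 = -4 + 11*4**2 = -4 + 11*16 = -4 + 176 = 172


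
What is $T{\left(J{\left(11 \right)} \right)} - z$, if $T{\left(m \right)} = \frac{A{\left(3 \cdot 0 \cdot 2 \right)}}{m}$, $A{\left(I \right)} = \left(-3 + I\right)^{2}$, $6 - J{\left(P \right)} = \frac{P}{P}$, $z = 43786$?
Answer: $- \frac{218921}{5} \approx -43784.0$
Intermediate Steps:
$J{\left(P \right)} = 5$ ($J{\left(P \right)} = 6 - \frac{P}{P} = 6 - 1 = 5$)
$T{\left(m \right)} = \frac{9}{m}$ ($T{\left(m \right)} = \frac{\left(-3 + 3 \cdot 0 \cdot 2\right)^{2}}{m} = \frac{\left(-3 + 3 \cdot 0\right)^{2}}{m} = \frac{\left(-3 + 0\right)^{2}}{m} = \frac{\left(-3\right)^{2}}{m} = \frac{9}{m}$)
$T{\left(J{\left(11 \right)} \right)} - z = \frac{9}{5} - 43786 = - \frac{218921}{5}$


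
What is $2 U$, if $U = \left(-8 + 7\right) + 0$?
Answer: $-2$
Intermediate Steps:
$U = -1$ ($U = -1 + 0 = -1$)
$2 U = 2 \left(-1\right) = -2$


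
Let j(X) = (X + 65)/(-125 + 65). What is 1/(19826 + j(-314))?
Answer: 20/396603 ≈ 5.0428e-5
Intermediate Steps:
j(X) = -13/12 - X/60 (j(X) = (65 + X)/(-60) = (65 + X)*(-1/60) = -13/12 - X/60)
1/(19826 + j(-314)) = 1/(19826 + (-13/12 - 1/60*(-314))) = 1/(19826 + (-13/12 + 157/30)) = 1/(19826 + 83/20) = 1/(396603/20) = 20/396603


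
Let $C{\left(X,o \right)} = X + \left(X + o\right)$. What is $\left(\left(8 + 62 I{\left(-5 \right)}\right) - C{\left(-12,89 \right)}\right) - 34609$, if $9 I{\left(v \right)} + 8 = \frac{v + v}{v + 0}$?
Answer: $- \frac{104122}{3} \approx -34707.0$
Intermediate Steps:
$I{\left(v \right)} = - \frac{2}{3}$ ($I{\left(v \right)} = - \frac{8}{9} + \frac{\left(v + v\right) \frac{1}{v + 0}}{9} = - \frac{8}{9} + \frac{2 v \frac{1}{v}}{9} = - \frac{8}{9} + \frac{1}{9} \cdot 2 = - \frac{8}{9} + \frac{2}{9} = - \frac{2}{3}$)
$C{\left(X,o \right)} = o + 2 X$
$\left(\left(8 + 62 I{\left(-5 \right)}\right) - C{\left(-12,89 \right)}\right) - 34609 = \left(\left(8 + 62 \left(- \frac{2}{3}\right)\right) - \left(89 + 2 \left(-12\right)\right)\right) - 34609 = \left(\left(8 - \frac{124}{3}\right) - \left(89 - 24\right)\right) - 34609 = \left(- \frac{100}{3} - 65\right) - 34609 = - \frac{295}{3} - 34609 = - \frac{104122}{3}$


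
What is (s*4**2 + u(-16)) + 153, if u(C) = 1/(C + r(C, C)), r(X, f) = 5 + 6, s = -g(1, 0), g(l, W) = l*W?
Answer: 764/5 ≈ 152.80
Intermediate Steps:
g(l, W) = W*l
s = 0 (s = -0 = -1*0 = 0)
r(X, f) = 11
u(C) = 1/(11 + C) (u(C) = 1/(C + 11) = 1/(11 + C))
(s*4**2 + u(-16)) + 153 = (0*4**2 + 1/(11 - 16)) + 153 = (0*16 + 1/(-5)) + 153 = (0 - 1/5) + 153 = -1/5 + 153 = 764/5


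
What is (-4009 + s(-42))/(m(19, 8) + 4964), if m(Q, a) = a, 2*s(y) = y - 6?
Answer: -4033/4972 ≈ -0.81114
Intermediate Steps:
s(y) = -3 + y/2 (s(y) = (y - 6)/2 = (-6 + y)/2 = -3 + y/2)
(-4009 + s(-42))/(m(19, 8) + 4964) = (-4009 + (-3 + (½)*(-42)))/(8 + 4964) = (-4009 + (-3 - 21))/4972 = (-4009 - 24)*(1/4972) = -4033*1/4972 = -4033/4972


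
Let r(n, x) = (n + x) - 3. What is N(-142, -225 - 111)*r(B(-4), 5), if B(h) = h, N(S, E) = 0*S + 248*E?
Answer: 166656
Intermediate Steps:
N(S, E) = 248*E (N(S, E) = 0 + 248*E = 248*E)
r(n, x) = -3 + n + x
N(-142, -225 - 111)*r(B(-4), 5) = (248*(-225 - 111))*(-3 - 4 + 5) = (248*(-336))*(-2) = -83328*(-2) = 166656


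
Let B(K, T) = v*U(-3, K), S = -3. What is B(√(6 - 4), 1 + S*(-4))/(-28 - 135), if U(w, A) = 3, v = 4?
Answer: -12/163 ≈ -0.073620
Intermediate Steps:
B(K, T) = 12 (B(K, T) = 4*3 = 12)
B(√(6 - 4), 1 + S*(-4))/(-28 - 135) = 12/(-28 - 135) = 12/(-163) = -1/163*12 = -12/163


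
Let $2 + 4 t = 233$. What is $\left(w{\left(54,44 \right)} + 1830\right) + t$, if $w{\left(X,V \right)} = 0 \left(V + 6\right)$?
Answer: $\frac{7551}{4} \approx 1887.8$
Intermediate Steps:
$w{\left(X,V \right)} = 0$ ($w{\left(X,V \right)} = 0 \left(6 + V\right) = 0$)
$t = \frac{231}{4}$ ($t = - \frac{1}{2} + \frac{1}{4} \cdot 233 = - \frac{1}{2} + \frac{233}{4} = \frac{231}{4} \approx 57.75$)
$\left(w{\left(54,44 \right)} + 1830\right) + t = \left(0 + 1830\right) + \frac{231}{4} = 1830 + \frac{231}{4} = \frac{7551}{4}$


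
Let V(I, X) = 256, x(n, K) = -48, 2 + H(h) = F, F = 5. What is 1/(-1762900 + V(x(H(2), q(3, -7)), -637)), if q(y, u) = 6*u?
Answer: -1/1762644 ≈ -5.6733e-7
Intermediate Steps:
H(h) = 3 (H(h) = -2 + 5 = 3)
1/(-1762900 + V(x(H(2), q(3, -7)), -637)) = 1/(-1762900 + 256) = 1/(-1762644) = -1/1762644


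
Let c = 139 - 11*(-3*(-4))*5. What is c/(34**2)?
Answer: -521/1156 ≈ -0.45069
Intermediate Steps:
c = -521 (c = 139 - 132*5 = 139 - 11*60 = 139 - 660 = -521)
c/(34**2) = -521/(34**2) = -521/1156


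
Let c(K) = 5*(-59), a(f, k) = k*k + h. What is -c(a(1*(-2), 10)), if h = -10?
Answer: 295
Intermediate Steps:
a(f, k) = -10 + k**2 (a(f, k) = k*k - 10 = k**2 - 10 = -10 + k**2)
c(K) = -295
-c(a(1*(-2), 10)) = -1*(-295) = 295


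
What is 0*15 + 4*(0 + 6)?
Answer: 24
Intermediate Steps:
0*15 + 4*(0 + 6) = 0 + 4*6 = 0 + 24 = 24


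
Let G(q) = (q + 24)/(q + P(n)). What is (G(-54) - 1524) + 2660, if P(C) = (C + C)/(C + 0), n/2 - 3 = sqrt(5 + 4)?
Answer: 29551/26 ≈ 1136.6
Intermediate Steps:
n = 12 (n = 6 + 2*sqrt(5 + 4) = 6 + 2*sqrt(9) = 6 + 2*3 = 6 + 6 = 12)
P(C) = 2 (P(C) = (2*C)/C = 2)
G(q) = (24 + q)/(2 + q) (G(q) = (q + 24)/(q + 2) = (24 + q)/(2 + q))
(G(-54) - 1524) + 2660 = ((24 - 54)/(2 - 54) - 1524) + 2660 = (-30/(-52) - 1524) + 2660 = (-1/52*(-30) - 1524) + 2660 = (15/26 - 1524) + 2660 = -39609/26 + 2660 = 29551/26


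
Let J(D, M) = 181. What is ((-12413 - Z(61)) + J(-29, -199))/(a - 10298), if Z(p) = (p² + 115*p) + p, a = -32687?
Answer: 23029/42985 ≈ 0.53574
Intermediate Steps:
Z(p) = p² + 116*p
((-12413 - Z(61)) + J(-29, -199))/(a - 10298) = ((-12413 - 61*(116 + 61)) + 181)/(-32687 - 10298) = ((-12413 - 61*177) + 181)/(-42985) = ((-12413 - 1*10797) + 181)*(-1/42985) = ((-12413 - 10797) + 181)*(-1/42985) = (-23210 + 181)*(-1/42985) = -23029*(-1/42985) = 23029/42985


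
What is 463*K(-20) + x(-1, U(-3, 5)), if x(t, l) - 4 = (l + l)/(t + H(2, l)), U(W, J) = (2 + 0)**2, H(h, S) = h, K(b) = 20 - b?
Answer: 18532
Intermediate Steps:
U(W, J) = 4 (U(W, J) = 2**2 = 4)
x(t, l) = 4 + 2*l/(2 + t) (x(t, l) = 4 + (l + l)/(t + 2) = 4 + (2*l)/(2 + t) = 4 + 2*l/(2 + t))
463*K(-20) + x(-1, U(-3, 5)) = 463*(20 - 1*(-20)) + 2*(4 + 4 + 2*(-1))/(2 - 1) = 463*(20 + 20) + 2*(4 + 4 - 2)/1 = 463*40 + 2*1*6 = 18520 + 12 = 18532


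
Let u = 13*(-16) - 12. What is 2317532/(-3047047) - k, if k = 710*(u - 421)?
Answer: 1386739242638/3047047 ≈ 4.5511e+5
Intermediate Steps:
u = -220 (u = -208 - 12 = -220)
k = -455110 (k = 710*(-220 - 421) = 710*(-641) = -455110)
2317532/(-3047047) - k = 2317532/(-3047047) - 1*(-455110) = 2317532*(-1/3047047) + 455110 = -2317532/3047047 + 455110 = 1386739242638/3047047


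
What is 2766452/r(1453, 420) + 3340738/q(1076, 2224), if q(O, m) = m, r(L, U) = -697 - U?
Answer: -1210492451/1242104 ≈ -974.55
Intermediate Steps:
2766452/r(1453, 420) + 3340738/q(1076, 2224) = 2766452/(-697 - 1*420) + 3340738/2224 = 2766452/(-697 - 420) + 3340738*(1/2224) = 2766452/(-1117) + 1670369/1112 = 2766452*(-1/1117) + 1670369/1112 = -2766452/1117 + 1670369/1112 = -1210492451/1242104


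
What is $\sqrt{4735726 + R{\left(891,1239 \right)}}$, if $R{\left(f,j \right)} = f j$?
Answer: $5 \sqrt{233587} \approx 2416.5$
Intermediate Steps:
$\sqrt{4735726 + R{\left(891,1239 \right)}} = \sqrt{4735726 + 891 \cdot 1239} = \sqrt{4735726 + 1103949} = \sqrt{5839675} = 5 \sqrt{233587}$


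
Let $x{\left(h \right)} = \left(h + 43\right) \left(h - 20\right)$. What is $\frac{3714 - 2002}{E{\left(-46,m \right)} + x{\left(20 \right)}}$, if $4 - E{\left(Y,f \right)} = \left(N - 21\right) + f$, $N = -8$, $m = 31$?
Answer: $856$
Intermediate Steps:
$x{\left(h \right)} = \left(-20 + h\right) \left(43 + h\right)$ ($x{\left(h \right)} = \left(43 + h\right) \left(-20 + h\right) = \left(-20 + h\right) \left(43 + h\right)$)
$E{\left(Y,f \right)} = 33 - f$ ($E{\left(Y,f \right)} = 4 - \left(\left(-8 - 21\right) + f\right) = 4 - \left(-29 + f\right) = 33 - f$)
$\frac{3714 - 2002}{E{\left(-46,m \right)} + x{\left(20 \right)}} = \frac{3714 - 2002}{\left(33 - 31\right) + \left(-860 + 20^{2} + 23 \cdot 20\right)} = \frac{1712}{\left(33 - 31\right) + \left(-860 + 400 + 460\right)} = \frac{1712}{2 + 0} = \frac{1712}{2} = 1712 \cdot \frac{1}{2} = 856$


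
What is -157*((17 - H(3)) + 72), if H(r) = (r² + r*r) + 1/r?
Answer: -33284/3 ≈ -11095.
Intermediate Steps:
H(r) = 1/r + 2*r² (H(r) = (r² + r²) + 1/r = 2*r² + 1/r = 1/r + 2*r²)
-157*((17 - H(3)) + 72) = -157*((17 - (1 + 2*3³)/3) + 72) = -157*((17 - (1 + 2*27)/3) + 72) = -157*((17 - (1 + 54)/3) + 72) = -157*((17 - 55/3) + 72) = -157*(-4/3 + 72) = -157*212/3 = -33284/3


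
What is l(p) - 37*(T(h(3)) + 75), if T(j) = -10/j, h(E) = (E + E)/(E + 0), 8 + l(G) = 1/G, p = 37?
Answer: -96125/37 ≈ -2598.0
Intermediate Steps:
l(G) = -8 + 1/G
h(E) = 2 (h(E) = (2*E)/E = 2)
l(p) - 37*(T(h(3)) + 75) = (-8 + 1/37) - 37*(-10/2 + 75) = (-8 + 1/37) - 37*(-10*½ + 75) = -295/37 - 37*(-5 + 75) = -295/37 - 37*70 = -295/37 - 1*2590 = -295/37 - 2590 = -96125/37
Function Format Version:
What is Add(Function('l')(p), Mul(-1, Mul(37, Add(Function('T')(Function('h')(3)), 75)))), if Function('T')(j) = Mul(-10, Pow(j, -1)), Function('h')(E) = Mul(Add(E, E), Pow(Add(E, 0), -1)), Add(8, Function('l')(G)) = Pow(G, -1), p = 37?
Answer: Rational(-96125, 37) ≈ -2598.0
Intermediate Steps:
Function('l')(G) = Add(-8, Pow(G, -1))
Function('h')(E) = 2 (Function('h')(E) = Mul(Mul(2, E), Pow(E, -1)) = 2)
Add(Function('l')(p), Mul(-1, Mul(37, Add(Function('T')(Function('h')(3)), 75)))) = Add(Add(-8, Pow(37, -1)), Mul(-1, Mul(37, Add(Mul(-10, Pow(2, -1)), 75)))) = Add(Add(-8, Rational(1, 37)), Mul(-1, Mul(37, Add(Mul(-10, Rational(1, 2)), 75)))) = Add(Rational(-295, 37), Mul(-1, Mul(37, Add(-5, 75)))) = Add(Rational(-295, 37), Mul(-1, Mul(37, 70))) = Add(Rational(-295, 37), Mul(-1, 2590)) = Add(Rational(-295, 37), -2590) = Rational(-96125, 37)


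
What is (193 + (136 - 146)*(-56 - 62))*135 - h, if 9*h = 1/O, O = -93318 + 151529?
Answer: 97107299144/523899 ≈ 1.8536e+5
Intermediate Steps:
O = 58211
h = 1/523899 (h = (⅑)/58211 = (⅑)*(1/58211) = 1/523899 ≈ 1.9088e-6)
(193 + (136 - 146)*(-56 - 62))*135 - h = (193 + (136 - 146)*(-56 - 62))*135 - 1*1/523899 = (193 - 10*(-118))*135 - 1/523899 = (193 + 1180)*135 - 1/523899 = 1373*135 - 1/523899 = 185355 - 1/523899 = 97107299144/523899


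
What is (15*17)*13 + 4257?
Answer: 7572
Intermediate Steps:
(15*17)*13 + 4257 = 255*13 + 4257 = 3315 + 4257 = 7572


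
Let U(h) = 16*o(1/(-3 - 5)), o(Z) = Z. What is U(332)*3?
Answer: -6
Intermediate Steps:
U(h) = -2 (U(h) = 16/(-3 - 5) = 16/(-8) = 16*(-1/8) = -2)
U(332)*3 = -2*3 = -6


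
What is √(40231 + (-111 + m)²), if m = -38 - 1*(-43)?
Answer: √51467 ≈ 226.86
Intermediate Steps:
m = 5 (m = -38 + 43 = 5)
√(40231 + (-111 + m)²) = √(40231 + (-111 + 5)²) = √(40231 + (-106)²) = √(40231 + 11236) = √51467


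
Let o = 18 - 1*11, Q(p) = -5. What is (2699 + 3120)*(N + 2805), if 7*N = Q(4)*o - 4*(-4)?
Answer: 114145504/7 ≈ 1.6306e+7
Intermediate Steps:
o = 7 (o = 18 - 11 = 7)
N = -19/7 (N = (-5*7 - 4*(-4))/7 = (-35 + 16)/7 = (⅐)*(-19) = -19/7 ≈ -2.7143)
(2699 + 3120)*(N + 2805) = (2699 + 3120)*(-19/7 + 2805) = 5819*(19616/7) = 114145504/7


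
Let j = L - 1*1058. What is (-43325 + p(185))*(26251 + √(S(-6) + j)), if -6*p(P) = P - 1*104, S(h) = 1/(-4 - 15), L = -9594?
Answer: -2275357927/2 - 86677*I*√3845391/38 ≈ -1.1377e+9 - 4.4729e+6*I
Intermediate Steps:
S(h) = -1/19 (S(h) = 1/(-19) = -1/19)
j = -10652 (j = -9594 - 1*1058 = -9594 - 1058 = -10652)
p(P) = 52/3 - P/6 (p(P) = -(P - 1*104)/6 = -(P - 104)/6 = -(-104 + P)/6 = 52/3 - P/6)
(-43325 + p(185))*(26251 + √(S(-6) + j)) = (-43325 + (52/3 - ⅙*185))*(26251 + √(-1/19 - 10652)) = (-43325 + (52/3 - 185/6))*(26251 + √(-202389/19)) = (-43325 - 27/2)*(26251 + I*√3845391/19) = -86677*(26251 + I*√3845391/19)/2 = -2275357927/2 - 86677*I*√3845391/38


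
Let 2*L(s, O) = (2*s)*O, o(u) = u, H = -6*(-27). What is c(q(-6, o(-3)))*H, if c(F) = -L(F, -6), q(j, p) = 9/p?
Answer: -2916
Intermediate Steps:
H = 162
L(s, O) = O*s (L(s, O) = ((2*s)*O)/2 = (2*O*s)/2 = O*s)
c(F) = 6*F (c(F) = -(-6)*F = 6*F)
c(q(-6, o(-3)))*H = (6*(9/(-3)))*162 = (6*(9*(-1/3)))*162 = (6*(-3))*162 = -18*162 = -2916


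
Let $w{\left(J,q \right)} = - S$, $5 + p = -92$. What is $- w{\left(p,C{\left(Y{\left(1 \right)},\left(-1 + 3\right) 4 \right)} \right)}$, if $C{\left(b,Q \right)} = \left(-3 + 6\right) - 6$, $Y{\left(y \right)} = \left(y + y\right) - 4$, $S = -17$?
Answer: $-17$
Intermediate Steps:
$p = -97$ ($p = -5 - 92 = -97$)
$Y{\left(y \right)} = -4 + 2 y$ ($Y{\left(y \right)} = 2 y - 4 = -4 + 2 y$)
$C{\left(b,Q \right)} = -3$ ($C{\left(b,Q \right)} = 3 - 6 = -3$)
$w{\left(J,q \right)} = 17$ ($w{\left(J,q \right)} = \left(-1\right) \left(-17\right) = 17$)
$- w{\left(p,C{\left(Y{\left(1 \right)},\left(-1 + 3\right) 4 \right)} \right)} = \left(-1\right) 17 = -17$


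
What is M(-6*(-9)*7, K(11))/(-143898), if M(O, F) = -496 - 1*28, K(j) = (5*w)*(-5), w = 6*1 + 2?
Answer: 262/71949 ≈ 0.0036415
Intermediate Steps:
w = 8 (w = 6 + 2 = 8)
K(j) = -200 (K(j) = (5*8)*(-5) = 40*(-5) = -200)
M(O, F) = -524 (M(O, F) = -496 - 28 = -524)
M(-6*(-9)*7, K(11))/(-143898) = -524/(-143898) = -524*(-1/143898) = 262/71949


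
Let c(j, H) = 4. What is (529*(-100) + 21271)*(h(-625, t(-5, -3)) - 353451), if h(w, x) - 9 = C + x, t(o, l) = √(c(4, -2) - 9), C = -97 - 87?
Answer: 11184836754 - 31629*I*√5 ≈ 1.1185e+10 - 70725.0*I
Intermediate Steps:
C = -184
t(o, l) = I*√5 (t(o, l) = √(4 - 9) = √(-5) = I*√5)
h(w, x) = -175 + x (h(w, x) = 9 + (-184 + x) = -175 + x)
(529*(-100) + 21271)*(h(-625, t(-5, -3)) - 353451) = (529*(-100) + 21271)*((-175 + I*√5) - 353451) = (-52900 + 21271)*(-353626 + I*√5) = -31629*(-353626 + I*√5) = 11184836754 - 31629*I*√5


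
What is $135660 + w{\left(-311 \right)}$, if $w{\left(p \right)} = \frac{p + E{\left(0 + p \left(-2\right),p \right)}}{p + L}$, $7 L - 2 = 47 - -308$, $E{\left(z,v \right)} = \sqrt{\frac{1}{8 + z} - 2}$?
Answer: $\frac{35271911}{260} - \frac{i \sqrt{88130}}{54600} \approx 1.3566 \cdot 10^{5} - 0.0054371 i$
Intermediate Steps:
$E{\left(z,v \right)} = \sqrt{-2 + \frac{1}{8 + z}}$
$L = 51$ ($L = \frac{2}{7} + \frac{47 - -308}{7} = \frac{2}{7} + \frac{47 + 308}{7} = \frac{2}{7} + \frac{1}{7} \cdot 355 = \frac{2}{7} + \frac{355}{7} = 51$)
$w{\left(p \right)} = \frac{p + \sqrt{\frac{-15 + 4 p}{8 - 2 p}}}{51 + p}$ ($w{\left(p \right)} = \frac{p + \sqrt{\frac{-15 - 2 \left(0 + p \left(-2\right)\right)}{8 + \left(0 + p \left(-2\right)\right)}}}{p + 51} = \frac{p + \sqrt{\frac{-15 - 2 \left(0 - 2 p\right)}{8 + \left(0 - 2 p\right)}}}{51 + p} = \frac{p + \sqrt{\frac{-15 - 2 \left(- 2 p\right)}{8 - 2 p}}}{51 + p} = \frac{p + \sqrt{\frac{-15 + 4 p}{8 - 2 p}}}{51 + p}$)
$135660 + w{\left(-311 \right)} = 135660 + \frac{-311 + \frac{\sqrt{2} \sqrt{\frac{15 - -1244}{-4 - 311}}}{2}}{51 - 311} = 135660 + \frac{-311 + \frac{\sqrt{2} \sqrt{\frac{15 + 1244}{-315}}}{2}}{-260} = 135660 - \frac{-311 + \frac{\sqrt{2} \sqrt{\left(- \frac{1}{315}\right) 1259}}{2}}{260} = 135660 - \frac{-311 + \frac{\sqrt{2} \sqrt{- \frac{1259}{315}}}{2}}{260} = 135660 - \frac{-311 + \frac{\sqrt{2} \frac{i \sqrt{44065}}{105}}{2}}{260} = 135660 - \frac{-311 + \frac{i \sqrt{88130}}{210}}{260} = 135660 + \left(\frac{311}{260} - \frac{i \sqrt{88130}}{54600}\right) = \frac{35271911}{260} - \frac{i \sqrt{88130}}{54600}$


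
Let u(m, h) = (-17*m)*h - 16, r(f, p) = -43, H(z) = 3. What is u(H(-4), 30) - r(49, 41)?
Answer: -1503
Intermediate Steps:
u(m, h) = -16 - 17*h*m (u(m, h) = -17*h*m - 16 = -16 - 17*h*m)
u(H(-4), 30) - r(49, 41) = (-16 - 17*30*3) - 1*(-43) = (-16 - 1530) + 43 = -1546 + 43 = -1503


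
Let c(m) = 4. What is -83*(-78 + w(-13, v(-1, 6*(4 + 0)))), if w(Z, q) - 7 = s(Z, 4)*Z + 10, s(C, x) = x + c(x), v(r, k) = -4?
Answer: 13695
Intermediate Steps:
s(C, x) = 4 + x (s(C, x) = x + 4 = 4 + x)
w(Z, q) = 17 + 8*Z (w(Z, q) = 7 + ((4 + 4)*Z + 10) = 7 + (8*Z + 10) = 7 + (10 + 8*Z) = 17 + 8*Z)
-83*(-78 + w(-13, v(-1, 6*(4 + 0)))) = -83*(-78 + (17 + 8*(-13))) = -83*(-78 + (17 - 104)) = -83*(-78 - 87) = -83*(-165) = 13695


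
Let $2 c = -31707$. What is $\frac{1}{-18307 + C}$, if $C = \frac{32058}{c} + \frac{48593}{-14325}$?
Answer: $- \frac{3882075}{71090165828} \approx -5.4608 \cdot 10^{-5}$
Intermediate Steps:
$c = - \frac{31707}{2}$ ($c = \frac{1}{2} \left(-31707\right) = - \frac{31707}{2} \approx -15854.0$)
$C = - \frac{21018803}{3882075}$ ($C = \frac{32058}{- \frac{31707}{2}} + \frac{48593}{-14325} = 32058 \left(- \frac{2}{31707}\right) + 48593 \left(- \frac{1}{14325}\right) = - \frac{548}{271} - \frac{48593}{14325} = - \frac{21018803}{3882075} \approx -5.4143$)
$\frac{1}{-18307 + C} = \frac{1}{-18307 - \frac{21018803}{3882075}} = \frac{1}{- \frac{71090165828}{3882075}} = - \frac{3882075}{71090165828}$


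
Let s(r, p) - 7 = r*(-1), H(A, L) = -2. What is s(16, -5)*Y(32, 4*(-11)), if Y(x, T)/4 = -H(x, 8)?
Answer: -72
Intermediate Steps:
s(r, p) = 7 - r (s(r, p) = 7 + r*(-1) = 7 - r)
Y(x, T) = 8 (Y(x, T) = 4*(-1*(-2)) = 4*2 = 8)
s(16, -5)*Y(32, 4*(-11)) = (7 - 1*16)*8 = (7 - 16)*8 = -9*8 = -72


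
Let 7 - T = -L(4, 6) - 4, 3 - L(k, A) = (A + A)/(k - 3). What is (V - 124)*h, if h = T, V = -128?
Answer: -504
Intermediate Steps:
L(k, A) = 3 - 2*A/(-3 + k) (L(k, A) = 3 - (A + A)/(k - 3) = 3 - 2*A/(-3 + k))
T = 2 (T = 7 - (-(-9 - 2*6 + 3*4)/(-3 + 4) - 4) = 7 - (-(-9 - 12 + 12)/1 - 4) = 7 - (-(-9) - 4) = 7 - (-1*(-9) - 4) = 7 - (9 - 4) = 7 - 1*5 = 7 - 5 = 2)
h = 2
(V - 124)*h = (-128 - 124)*2 = -252*2 = -504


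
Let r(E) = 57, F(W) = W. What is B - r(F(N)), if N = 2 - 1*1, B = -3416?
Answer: -3473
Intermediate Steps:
N = 1 (N = 2 - 1 = 1)
B - r(F(N)) = -3416 - 1*57 = -3416 - 57 = -3473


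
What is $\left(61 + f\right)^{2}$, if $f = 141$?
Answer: $40804$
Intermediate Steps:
$\left(61 + f\right)^{2} = \left(61 + 141\right)^{2} = 202^{2} = 40804$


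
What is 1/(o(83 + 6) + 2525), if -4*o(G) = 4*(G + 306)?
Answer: 1/2130 ≈ 0.00046948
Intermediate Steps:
o(G) = -306 - G (o(G) = -(G + 306) = -(306 + G) = -(1224 + 4*G)/4 = -306 - G)
1/(o(83 + 6) + 2525) = 1/((-306 - (83 + 6)) + 2525) = 1/((-306 - 1*89) + 2525) = 1/((-306 - 89) + 2525) = 1/(-395 + 2525) = 1/2130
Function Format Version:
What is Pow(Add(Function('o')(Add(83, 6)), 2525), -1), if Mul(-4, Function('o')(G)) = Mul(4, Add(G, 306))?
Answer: Rational(1, 2130) ≈ 0.00046948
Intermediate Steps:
Function('o')(G) = Add(-306, Mul(-1, G)) (Function('o')(G) = Mul(Rational(-1, 4), Mul(4, Add(G, 306))) = Mul(Rational(-1, 4), Mul(4, Add(306, G))) = Mul(Rational(-1, 4), Add(1224, Mul(4, G))) = Add(-306, Mul(-1, G)))
Pow(Add(Function('o')(Add(83, 6)), 2525), -1) = Pow(Add(Add(-306, Mul(-1, Add(83, 6))), 2525), -1) = Pow(Add(Add(-306, Mul(-1, 89)), 2525), -1) = Pow(Add(Add(-306, -89), 2525), -1) = Pow(Add(-395, 2525), -1) = Pow(2130, -1) = Rational(1, 2130)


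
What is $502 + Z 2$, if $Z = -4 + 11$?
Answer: $516$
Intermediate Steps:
$Z = 7$
$502 + Z 2 = 502 + 7 \cdot 2 = 502 + 14 = 516$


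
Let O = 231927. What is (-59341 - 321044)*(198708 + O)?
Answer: -163807094475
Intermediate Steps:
(-59341 - 321044)*(198708 + O) = (-59341 - 321044)*(198708 + 231927) = -380385*430635 = -163807094475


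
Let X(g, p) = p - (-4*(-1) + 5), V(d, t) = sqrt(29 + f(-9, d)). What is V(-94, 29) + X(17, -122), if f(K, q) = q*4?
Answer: -131 + I*sqrt(347) ≈ -131.0 + 18.628*I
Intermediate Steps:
f(K, q) = 4*q
V(d, t) = sqrt(29 + 4*d)
X(g, p) = -9 + p (X(g, p) = p - (4 + 5) = p - 1*9 = p - 9 = -9 + p)
V(-94, 29) + X(17, -122) = sqrt(29 + 4*(-94)) + (-9 - 122) = sqrt(29 - 376) - 131 = sqrt(-347) - 131 = I*sqrt(347) - 131 = -131 + I*sqrt(347)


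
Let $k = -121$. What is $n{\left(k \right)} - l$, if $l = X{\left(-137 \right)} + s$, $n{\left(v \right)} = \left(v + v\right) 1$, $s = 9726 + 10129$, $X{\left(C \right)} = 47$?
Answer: $-20144$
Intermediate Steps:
$s = 19855$
$n{\left(v \right)} = 2 v$ ($n{\left(v \right)} = 2 v 1 = 2 v$)
$l = 19902$ ($l = 47 + 19855 = 19902$)
$n{\left(k \right)} - l = 2 \left(-121\right) - 19902 = -242 - 19902 = -20144$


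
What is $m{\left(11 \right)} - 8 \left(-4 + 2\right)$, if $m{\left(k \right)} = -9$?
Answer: $7$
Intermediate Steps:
$m{\left(11 \right)} - 8 \left(-4 + 2\right) = -9 - 8 \left(-4 + 2\right) = -9 - -16 = -9 + 16 = 7$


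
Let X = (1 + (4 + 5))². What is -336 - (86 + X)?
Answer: -522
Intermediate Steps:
X = 100 (X = (1 + 9)² = 10² = 100)
-336 - (86 + X) = -336 - (86 + 100) = -336 - 1*186 = -336 - 186 = -522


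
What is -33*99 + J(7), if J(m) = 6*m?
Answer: -3225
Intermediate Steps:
-33*99 + J(7) = -33*99 + 6*7 = -3267 + 42 = -3225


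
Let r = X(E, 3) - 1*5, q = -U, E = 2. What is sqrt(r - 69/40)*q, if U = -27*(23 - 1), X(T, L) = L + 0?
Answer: 297*I*sqrt(1490)/10 ≈ 1146.4*I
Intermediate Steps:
X(T, L) = L
U = -594 (U = -27*22 = -594)
q = 594 (q = -1*(-594) = 594)
r = -2 (r = 3 - 1*5 = 3 - 5 = -2)
sqrt(r - 69/40)*q = sqrt(-2 - 69/40)*594 = sqrt(-149/40)*594 = (I*sqrt(1490)/20)*594 = 297*I*sqrt(1490)/10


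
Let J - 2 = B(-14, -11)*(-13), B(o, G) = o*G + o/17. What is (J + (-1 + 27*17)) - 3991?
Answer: -93879/17 ≈ -5522.3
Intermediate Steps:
B(o, G) = o/17 + G*o (B(o, G) = G*o + o*(1/17) = G*o + o/17 = o/17 + G*o)
J = -33818/17 (J = 2 - 14*(1/17 - 11)*(-13) = 2 - 14*(-186/17)*(-13) = 2 + (2604/17)*(-13) = 2 - 33852/17 = -33818/17 ≈ -1989.3)
(J + (-1 + 27*17)) - 3991 = (-33818/17 + (-1 + 27*17)) - 3991 = (-33818/17 + (-1 + 459)) - 3991 = (-33818/17 + 458) - 3991 = -26032/17 - 3991 = -93879/17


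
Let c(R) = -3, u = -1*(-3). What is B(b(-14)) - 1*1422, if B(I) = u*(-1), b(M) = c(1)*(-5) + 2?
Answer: -1425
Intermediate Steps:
u = 3
b(M) = 17 (b(M) = -3*(-5) + 2 = 15 + 2 = 17)
B(I) = -3 (B(I) = 3*(-1) = -3)
B(b(-14)) - 1*1422 = -3 - 1*1422 = -3 - 1422 = -1425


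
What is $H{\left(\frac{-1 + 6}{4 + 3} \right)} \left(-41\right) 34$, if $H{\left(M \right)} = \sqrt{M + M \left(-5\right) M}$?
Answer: $- \frac{4182 i \sqrt{10}}{7} \approx - 1889.2 i$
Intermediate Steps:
$H{\left(M \right)} = \sqrt{M - 5 M^{2}}$ ($H{\left(M \right)} = \sqrt{M + - 5 M M} = \sqrt{M - 5 M^{2}}$)
$H{\left(\frac{-1 + 6}{4 + 3} \right)} \left(-41\right) 34 = \sqrt{\frac{-1 + 6}{4 + 3} \left(1 - 5 \frac{-1 + 6}{4 + 3}\right)} \left(-41\right) 34 = \sqrt{\frac{5}{7} \left(1 - 5 \cdot \frac{5}{7}\right)} \left(-41\right) 34 = \sqrt{5 \cdot \frac{1}{7} \left(1 - 5 \cdot 5 \cdot \frac{1}{7}\right)} \left(-41\right) 34 = \sqrt{\frac{5 \left(1 - \frac{25}{7}\right)}{7}} \left(-41\right) 34 = \sqrt{\frac{5}{7} \left(- \frac{18}{7}\right)} \left(-41\right) 34 = \sqrt{- \frac{90}{49}} \left(-41\right) 34 = \frac{3 i \sqrt{10}}{7} \left(-41\right) 34 = - \frac{123 i \sqrt{10}}{7} \cdot 34 = - \frac{4182 i \sqrt{10}}{7}$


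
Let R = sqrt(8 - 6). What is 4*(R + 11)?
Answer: 44 + 4*sqrt(2) ≈ 49.657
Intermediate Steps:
R = sqrt(2) ≈ 1.4142
4*(R + 11) = 4*(sqrt(2) + 11) = 4*(11 + sqrt(2)) = 44 + 4*sqrt(2)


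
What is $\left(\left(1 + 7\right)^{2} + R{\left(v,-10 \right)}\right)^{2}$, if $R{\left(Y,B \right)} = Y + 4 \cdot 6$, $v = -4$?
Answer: $7056$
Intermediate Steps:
$R{\left(Y,B \right)} = 24 + Y$ ($R{\left(Y,B \right)} = Y + 24 = 24 + Y$)
$\left(\left(1 + 7\right)^{2} + R{\left(v,-10 \right)}\right)^{2} = \left(\left(1 + 7\right)^{2} + \left(24 - 4\right)\right)^{2} = \left(8^{2} + 20\right)^{2} = \left(64 + 20\right)^{2} = 84^{2} = 7056$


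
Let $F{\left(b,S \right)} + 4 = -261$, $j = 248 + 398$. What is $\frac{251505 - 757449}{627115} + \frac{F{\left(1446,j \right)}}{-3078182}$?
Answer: $- \frac{1557221528333}{1930374104930} \approx -0.80669$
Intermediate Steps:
$j = 646$
$F{\left(b,S \right)} = -265$ ($F{\left(b,S \right)} = -4 - 261 = -265$)
$\frac{251505 - 757449}{627115} + \frac{F{\left(1446,j \right)}}{-3078182} = \frac{251505 - 757449}{627115} - \frac{265}{-3078182} = \left(-505944\right) \frac{1}{627115} - - \frac{265}{3078182} = - \frac{505944}{627115} + \frac{265}{3078182} = - \frac{1557221528333}{1930374104930}$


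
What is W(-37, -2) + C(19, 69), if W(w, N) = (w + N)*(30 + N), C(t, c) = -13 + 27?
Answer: -1078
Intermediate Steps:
C(t, c) = 14
W(w, N) = (30 + N)*(N + w) (W(w, N) = (N + w)*(30 + N) = (30 + N)*(N + w))
W(-37, -2) + C(19, 69) = ((-2)**2 + 30*(-2) + 30*(-37) - 2*(-37)) + 14 = (4 - 60 - 1110 + 74) + 14 = -1092 + 14 = -1078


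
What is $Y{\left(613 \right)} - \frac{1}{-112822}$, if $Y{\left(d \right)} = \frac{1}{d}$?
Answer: $\frac{113435}{69159886} \approx 0.0016402$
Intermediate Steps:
$Y{\left(613 \right)} - \frac{1}{-112822} = \frac{1}{613} - \frac{1}{-112822} = \frac{1}{613} - - \frac{1}{112822} = \frac{1}{613} + \frac{1}{112822} = \frac{113435}{69159886}$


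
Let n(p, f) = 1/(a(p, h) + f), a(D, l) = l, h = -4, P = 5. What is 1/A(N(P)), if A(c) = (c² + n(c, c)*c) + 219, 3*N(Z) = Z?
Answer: 63/13927 ≈ 0.0045236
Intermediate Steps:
N(Z) = Z/3
n(p, f) = 1/(-4 + f)
A(c) = 219 + c² + c/(-4 + c) (A(c) = (c² + c/(-4 + c)) + 219 = 219 + c² + c/(-4 + c))
1/A(N(P)) = 1/(((⅓)*5 + (-4 + (⅓)*5)*(219 + ((⅓)*5)²))/(-4 + (⅓)*5)) = 1/((5/3 + (-4 + 5/3)*(219 + (5/3)²))/(-4 + 5/3)) = 1/((5/3 - 7*(219 + 25/9)/3)/(-7/3)) = 1/(-3*(5/3 - 7/3*1996/9)/7) = 1/(-3*(5/3 - 13972/27)/7) = 1/(-3/7*(-13927/27)) = 1/(13927/63) = 63/13927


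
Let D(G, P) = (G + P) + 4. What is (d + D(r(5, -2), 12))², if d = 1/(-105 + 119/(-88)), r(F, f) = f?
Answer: 17144759844/87590881 ≈ 195.74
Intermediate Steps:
D(G, P) = 4 + G + P
d = -88/9359 (d = 1/(-105 + 119*(-1/88)) = 1/(-105 - 119/88) = 1/(-9359/88) = -88/9359 ≈ -0.0094027)
(d + D(r(5, -2), 12))² = (-88/9359 + (4 - 2 + 12))² = (-88/9359 + 14)² = (130938/9359)² = 17144759844/87590881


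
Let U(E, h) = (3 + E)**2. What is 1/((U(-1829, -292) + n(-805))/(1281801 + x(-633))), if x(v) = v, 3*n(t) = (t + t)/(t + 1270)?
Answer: 178722936/465131341 ≈ 0.38424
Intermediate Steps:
n(t) = 2*t/(3*(1270 + t)) (n(t) = ((t + t)/(t + 1270))/3 = ((2*t)/(1270 + t))/3 = (2*t/(1270 + t))/3 = 2*t/(3*(1270 + t)))
1/((U(-1829, -292) + n(-805))/(1281801 + x(-633))) = 1/(((3 - 1829)**2 + (2/3)*(-805)/(1270 - 805))/(1281801 - 633)) = 1/(((-1826)**2 + (2/3)*(-805)/465)/1281168) = 1/((3334276 + (2/3)*(-805)*(1/465))*(1/1281168)) = 1/((3334276 - 322/279)*(1/1281168)) = 1/((930262682/279)*(1/1281168)) = 1/(465131341/178722936) = 178722936/465131341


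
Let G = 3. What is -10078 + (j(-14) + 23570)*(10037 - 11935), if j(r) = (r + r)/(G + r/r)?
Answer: -44732652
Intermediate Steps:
j(r) = r/2 (j(r) = (r + r)/(3 + r/r) = (2*r)/(3 + 1) = (2*r)/4 = (2*r)*(¼) = r/2)
-10078 + (j(-14) + 23570)*(10037 - 11935) = -10078 + ((½)*(-14) + 23570)*(10037 - 11935) = -10078 + (-7 + 23570)*(-1898) = -10078 + 23563*(-1898) = -10078 - 44722574 = -44732652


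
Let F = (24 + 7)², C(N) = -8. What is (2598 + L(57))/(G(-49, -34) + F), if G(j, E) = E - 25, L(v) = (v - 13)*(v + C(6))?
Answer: 2377/451 ≈ 5.2705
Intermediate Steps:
F = 961 (F = 31² = 961)
L(v) = (-13 + v)*(-8 + v) (L(v) = (v - 13)*(v - 8) = (-13 + v)*(-8 + v))
G(j, E) = -25 + E
(2598 + L(57))/(G(-49, -34) + F) = (2598 + (104 + 57² - 21*57))/((-25 - 34) + 961) = (2598 + (104 + 3249 - 1197))/(-59 + 961) = (2598 + 2156)/902 = 4754*(1/902) = 2377/451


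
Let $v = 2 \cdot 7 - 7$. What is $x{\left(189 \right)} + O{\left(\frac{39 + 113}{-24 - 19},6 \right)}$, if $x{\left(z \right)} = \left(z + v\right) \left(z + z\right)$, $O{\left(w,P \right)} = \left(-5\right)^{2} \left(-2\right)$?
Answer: $74038$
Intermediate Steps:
$v = 7$ ($v = 14 - 7 = 7$)
$O{\left(w,P \right)} = -50$ ($O{\left(w,P \right)} = 25 \left(-2\right) = -50$)
$x{\left(z \right)} = 2 z \left(7 + z\right)$ ($x{\left(z \right)} = \left(z + 7\right) \left(z + z\right) = \left(7 + z\right) 2 z = 2 z \left(7 + z\right)$)
$x{\left(189 \right)} + O{\left(\frac{39 + 113}{-24 - 19},6 \right)} = 2 \cdot 189 \left(7 + 189\right) - 50 = 2 \cdot 189 \cdot 196 - 50 = 74088 - 50 = 74038$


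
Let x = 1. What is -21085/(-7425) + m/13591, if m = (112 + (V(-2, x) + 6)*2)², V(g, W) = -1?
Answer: 79415987/20182635 ≈ 3.9349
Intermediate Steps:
m = 14884 (m = (112 + (-1 + 6)*2)² = (112 + 5*2)² = (112 + 10)² = 122² = 14884)
-21085/(-7425) + m/13591 = -21085/(-7425) + 14884/13591 = -21085*(-1/7425) + 14884*(1/13591) = 4217/1485 + 14884/13591 = 79415987/20182635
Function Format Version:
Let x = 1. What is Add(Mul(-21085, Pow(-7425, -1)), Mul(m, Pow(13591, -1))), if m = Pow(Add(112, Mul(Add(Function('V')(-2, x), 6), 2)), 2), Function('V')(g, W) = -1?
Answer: Rational(79415987, 20182635) ≈ 3.9349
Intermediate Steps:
m = 14884 (m = Pow(Add(112, Mul(Add(-1, 6), 2)), 2) = Pow(Add(112, Mul(5, 2)), 2) = Pow(Add(112, 10), 2) = Pow(122, 2) = 14884)
Add(Mul(-21085, Pow(-7425, -1)), Mul(m, Pow(13591, -1))) = Add(Mul(-21085, Pow(-7425, -1)), Mul(14884, Pow(13591, -1))) = Add(Mul(-21085, Rational(-1, 7425)), Mul(14884, Rational(1, 13591))) = Add(Rational(4217, 1485), Rational(14884, 13591)) = Rational(79415987, 20182635)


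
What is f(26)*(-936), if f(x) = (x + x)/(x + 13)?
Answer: -1248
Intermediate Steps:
f(x) = 2*x/(13 + x) (f(x) = (2*x)/(13 + x) = 2*x/(13 + x))
f(26)*(-936) = (2*26/(13 + 26))*(-936) = (2*26/39)*(-936) = (2*26*(1/39))*(-936) = (4/3)*(-936) = -1248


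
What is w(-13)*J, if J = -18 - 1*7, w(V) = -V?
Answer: -325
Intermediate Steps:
J = -25 (J = -18 - 7 = -25)
w(-13)*J = -1*(-13)*(-25) = 13*(-25) = -325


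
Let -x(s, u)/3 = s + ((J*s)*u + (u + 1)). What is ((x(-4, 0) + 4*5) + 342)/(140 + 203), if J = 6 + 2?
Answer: 53/49 ≈ 1.0816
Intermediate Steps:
J = 8
x(s, u) = -3 - 3*s - 3*u - 24*s*u (x(s, u) = -3*(s + ((8*s)*u + (u + 1))) = -3*(s + (8*s*u + (1 + u))) = -3*(s + (1 + u + 8*s*u)) = -3*(1 + s + u + 8*s*u) = -3 - 3*s - 3*u - 24*s*u)
((x(-4, 0) + 4*5) + 342)/(140 + 203) = (((-3 - 3*(-4) - 3*0 - 24*(-4)*0) + 4*5) + 342)/(140 + 203) = (((-3 + 12 + 0 + 0) + 20) + 342)/343 = ((9 + 20) + 342)*(1/343) = (29 + 342)*(1/343) = 371*(1/343) = 53/49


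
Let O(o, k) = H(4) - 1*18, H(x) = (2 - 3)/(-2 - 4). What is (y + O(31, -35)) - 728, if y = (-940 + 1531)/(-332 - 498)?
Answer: -929449/1245 ≈ -746.54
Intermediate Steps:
H(x) = 1/6 (H(x) = -1/(-6) = -1*(-1/6) = 1/6)
y = -591/830 (y = 591/(-830) = 591*(-1/830) = -591/830 ≈ -0.71205)
O(o, k) = -107/6 (O(o, k) = 1/6 - 1*18 = 1/6 - 18 = -107/6)
(y + O(31, -35)) - 728 = (-591/830 - 107/6) - 728 = -23089/1245 - 728 = -929449/1245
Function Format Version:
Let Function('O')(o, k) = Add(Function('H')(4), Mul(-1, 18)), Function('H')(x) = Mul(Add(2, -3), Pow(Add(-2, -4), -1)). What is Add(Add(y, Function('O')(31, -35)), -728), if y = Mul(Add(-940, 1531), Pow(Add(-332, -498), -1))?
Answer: Rational(-929449, 1245) ≈ -746.54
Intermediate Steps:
Function('H')(x) = Rational(1, 6) (Function('H')(x) = Mul(-1, Pow(-6, -1)) = Mul(-1, Rational(-1, 6)) = Rational(1, 6))
y = Rational(-591, 830) (y = Mul(591, Pow(-830, -1)) = Mul(591, Rational(-1, 830)) = Rational(-591, 830) ≈ -0.71205)
Function('O')(o, k) = Rational(-107, 6) (Function('O')(o, k) = Add(Rational(1, 6), Mul(-1, 18)) = Add(Rational(1, 6), -18) = Rational(-107, 6))
Add(Add(y, Function('O')(31, -35)), -728) = Add(Add(Rational(-591, 830), Rational(-107, 6)), -728) = Add(Rational(-23089, 1245), -728) = Rational(-929449, 1245)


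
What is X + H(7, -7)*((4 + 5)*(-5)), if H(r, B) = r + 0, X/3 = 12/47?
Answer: -14769/47 ≈ -314.23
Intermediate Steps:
X = 36/47 (X = 3*(12/47) = 36/47 ≈ 0.76596)
H(r, B) = r
X + H(7, -7)*((4 + 5)*(-5)) = 36/47 + 7*((4 + 5)*(-5)) = 36/47 + 7*(9*(-5)) = 36/47 + 7*(-45) = 36/47 - 315 = -14769/47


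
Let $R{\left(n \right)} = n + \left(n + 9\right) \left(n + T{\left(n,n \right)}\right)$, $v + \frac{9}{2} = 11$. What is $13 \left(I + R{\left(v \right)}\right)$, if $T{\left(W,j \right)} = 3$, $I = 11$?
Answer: $\frac{8567}{4} \approx 2141.8$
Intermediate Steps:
$v = \frac{13}{2}$ ($v = - \frac{9}{2} + 11 = \frac{13}{2} \approx 6.5$)
$R{\left(n \right)} = n + \left(3 + n\right) \left(9 + n\right)$ ($R{\left(n \right)} = n + \left(n + 9\right) \left(n + 3\right) = n + \left(9 + n\right) \left(3 + n\right) = n + \left(3 + n\right) \left(9 + n\right)$)
$13 \left(I + R{\left(v \right)}\right) = 13 \left(11 + \left(27 + \left(\frac{13}{2}\right)^{2} + 13 \cdot \frac{13}{2}\right)\right) = 13 \left(11 + \left(27 + \frac{169}{4} + \frac{169}{2}\right)\right) = 13 \left(11 + \frac{615}{4}\right) = 13 \cdot \frac{659}{4} = \frac{8567}{4}$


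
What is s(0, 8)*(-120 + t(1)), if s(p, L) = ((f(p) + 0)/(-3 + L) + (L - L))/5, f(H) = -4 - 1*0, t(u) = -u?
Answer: 484/25 ≈ 19.360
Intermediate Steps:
f(H) = -4 (f(H) = -4 + 0 = -4)
s(p, L) = -4/(5*(-3 + L)) (s(p, L) = ((-4 + 0)/(-3 + L) + (L - L))/5 = (-4/(-3 + L) + 0)/5 = (-4/(-3 + L))/5 = -4/(5*(-3 + L)))
s(0, 8)*(-120 + t(1)) = (-4/(-15 + 5*8))*(-120 - 1*1) = (-4/(-15 + 40))*(-120 - 1) = -4/25*(-121) = 484/25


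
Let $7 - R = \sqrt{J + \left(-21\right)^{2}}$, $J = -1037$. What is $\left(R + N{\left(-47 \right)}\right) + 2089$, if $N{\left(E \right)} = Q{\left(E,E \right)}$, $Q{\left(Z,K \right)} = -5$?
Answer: $2091 - 2 i \sqrt{149} \approx 2091.0 - 24.413 i$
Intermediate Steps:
$N{\left(E \right)} = -5$
$R = 7 - 2 i \sqrt{149}$ ($R = 7 - \sqrt{-1037 + \left(-21\right)^{2}} = 7 - \sqrt{-1037 + 441} = 7 - \sqrt{-596} = 7 - 2 i \sqrt{149} \approx 7.0 - 24.413 i$)
$\left(R + N{\left(-47 \right)}\right) + 2089 = \left(\left(7 - 2 i \sqrt{149}\right) - 5\right) + 2089 = \left(2 - 2 i \sqrt{149}\right) + 2089 = 2091 - 2 i \sqrt{149}$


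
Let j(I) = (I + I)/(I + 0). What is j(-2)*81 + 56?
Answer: 218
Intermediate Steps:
j(I) = 2 (j(I) = (2*I)/I = 2)
j(-2)*81 + 56 = 2*81 + 56 = 162 + 56 = 218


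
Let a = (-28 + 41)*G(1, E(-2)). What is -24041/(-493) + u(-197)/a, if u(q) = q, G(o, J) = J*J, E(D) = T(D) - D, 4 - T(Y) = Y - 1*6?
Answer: 2108943/43316 ≈ 48.687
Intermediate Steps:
T(Y) = 10 - Y (T(Y) = 4 - (Y - 1*6) = 4 - (Y - 6) = 4 - (-6 + Y) = 4 + (6 - Y) = 10 - Y)
E(D) = 10 - 2*D (E(D) = (10 - D) - D = 10 - 2*D)
G(o, J) = J²
a = 2548 (a = (-28 + 41)*(10 - 2*(-2))² = 13*(10 + 4)² = 13*14² = 13*196 = 2548)
-24041/(-493) + u(-197)/a = -24041/(-493) - 197/2548 = -24041*(-1/493) - 197*1/2548 = 829/17 - 197/2548 = 2108943/43316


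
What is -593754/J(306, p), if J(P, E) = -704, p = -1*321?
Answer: 296877/352 ≈ 843.40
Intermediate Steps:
p = -321
-593754/J(306, p) = -593754/(-704) = -593754*(-1/704) = 296877/352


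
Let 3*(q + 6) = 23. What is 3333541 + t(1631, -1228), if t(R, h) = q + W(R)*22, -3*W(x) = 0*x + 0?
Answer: 10000628/3 ≈ 3.3335e+6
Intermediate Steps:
W(x) = 0 (W(x) = -(0*x + 0)/3 = -(0 + 0)/3 = -1/3*0 = 0)
q = 5/3 (q = -6 + (1/3)*23 = -6 + 23/3 = 5/3 ≈ 1.6667)
t(R, h) = 5/3 (t(R, h) = 5/3 + 0*22 = 5/3 + 0 = 5/3)
3333541 + t(1631, -1228) = 3333541 + 5/3 = 10000628/3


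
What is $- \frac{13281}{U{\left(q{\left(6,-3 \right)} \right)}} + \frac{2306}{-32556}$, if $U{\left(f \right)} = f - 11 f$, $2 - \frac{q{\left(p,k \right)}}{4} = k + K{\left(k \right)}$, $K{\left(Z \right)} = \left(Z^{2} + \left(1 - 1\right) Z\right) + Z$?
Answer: $- \frac{108117119}{325560} \approx -332.1$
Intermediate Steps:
$K{\left(Z \right)} = Z + Z^{2}$ ($K{\left(Z \right)} = \left(Z^{2} + 0 Z\right) + Z = \left(Z^{2} + 0\right) + Z = Z^{2} + Z = Z + Z^{2}$)
$q{\left(p,k \right)} = 8 - 4 k - 4 k \left(1 + k\right)$ ($q{\left(p,k \right)} = 8 - 4 \left(k + k \left(1 + k\right)\right) = 8 - \left(4 k + 4 k \left(1 + k\right)\right) = 8 - 4 k - 4 k \left(1 + k\right)$)
$U{\left(f \right)} = - 10 f$ ($U{\left(f \right)} = f - 11 f = - 10 f$)
$- \frac{13281}{U{\left(q{\left(6,-3 \right)} \right)}} + \frac{2306}{-32556} = - \frac{13281}{\left(-10\right) \left(8 - -12 - - 12 \left(1 - 3\right)\right)} + \frac{2306}{-32556} = - \frac{13281}{\left(-10\right) \left(8 + 12 - \left(-12\right) \left(-2\right)\right)} + 2306 \left(- \frac{1}{32556}\right) = - \frac{13281}{\left(-10\right) \left(8 + 12 - 24\right)} - \frac{1153}{16278} = - \frac{13281}{\left(-10\right) \left(-4\right)} - \frac{1153}{16278} = - \frac{13281}{40} - \frac{1153}{16278} = - \frac{108117119}{325560}$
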